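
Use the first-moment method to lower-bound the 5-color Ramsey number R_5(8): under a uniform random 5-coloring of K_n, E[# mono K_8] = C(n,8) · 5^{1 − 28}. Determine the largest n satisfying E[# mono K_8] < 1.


We need C(n, 8) · 5^{1 − 28} < 1, i.e. C(n, 8) < 5^{28 − 1} = 7450580596923828125.
Check values of n near the boundary:
  n = 861: C(861, 8) = 7250034996615275865; 7250034996615275865 < 7450580596923828125? YES
  n = 862: C(862, 8) = 7317951015318931845; 7317951015318931845 < 7450580596923828125? YES
  n = 863: C(863, 8) = 7386423071602617757; 7386423071602617757 < 7450580596923828125? YES
  n = 864: C(864, 8) = 7455455062926006708; 7455455062926006708 < 7450580596923828125? NO
  n = 865: C(865, 8) = 7525050909487743060; 7525050909487743060 < 7450580596923828125? NO
The largest n with C(n, 8) < 7450580596923828125 is n = 863 (where E[X] = 7386423071602617757/7450580596923828125 ≈ 0.9914). Hence R_5(8) > 863, i.e. R_5(8) ≥ 864.

Largest n = 863; hence R_5(8) > 863.


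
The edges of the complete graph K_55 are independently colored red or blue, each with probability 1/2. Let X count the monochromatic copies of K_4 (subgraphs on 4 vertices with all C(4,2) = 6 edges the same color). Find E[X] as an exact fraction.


Let X = Σ_S X_S over the C(55, 4) = 341055 subsets S of size 4, where X_S = 1 if the K_4 on S is monochromatic.
For a fixed S, the K_4 on S has C(4, 2) = 6 edges. P[all 6 edges red] = (1/2)^6, and likewise for blue, so P[monochromatic] = 2·(1/2)^6 = 2^{1 − 6} = 1/32.
By linearity of expectation: E[X] = C(55, 4) · 2^{1 − 6} = 341055 · 1/32 = 341055/32.
Numerically: E[X] ≈ 10657.969.

E[X] = C(55,4)·2^(1−C(4,2)) = 341055/32 ≈ 10657.969.


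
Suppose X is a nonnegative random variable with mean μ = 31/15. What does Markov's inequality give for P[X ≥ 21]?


μ = E[X] = 31/15, a = 21.
Markov: P[X ≥ 21] ≤ μ/a = (31/15)/21 = 31/315.
Numerically: ≈ 0.098.
(Since a = 21 > μ = 2.067, the bound 31/315 is < 1 and informative.)

P[X ≥ 21] ≤ 31/315 ≈ 0.098.


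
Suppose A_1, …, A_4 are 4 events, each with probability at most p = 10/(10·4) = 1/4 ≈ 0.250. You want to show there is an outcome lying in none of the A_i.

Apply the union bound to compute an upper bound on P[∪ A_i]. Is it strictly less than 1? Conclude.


Union bound: P[∪_{i=1}^{4} A_i] ≤ Σ_i P[A_i] ≤ 4·p = 4·(1/4) = 1.
Numerically: 1 ≈ 1.000.
Is 1 < 1? NO.
Since the bound 1 is ≥ 1, the union bound is uninformative here; it does NOT by itself certify existence.

4·p = 1 ≈ 1.000; existence NOT certified by the union bound.


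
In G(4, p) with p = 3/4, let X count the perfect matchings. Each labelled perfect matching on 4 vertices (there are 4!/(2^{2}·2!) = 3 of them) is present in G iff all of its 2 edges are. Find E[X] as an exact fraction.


K_4 has 4!/(2^{2}·2!) = 3 labelled perfect matchings.
For each such perfect matching H, let X_H = 1 if all 2 edges of H are present in G. Then P[X_H = 1] = p^{2} = (3/4)^{2} = 9/16.
Summing the indicators: E[X] = Σ_H E[X_H] = 3 · p^{2} = 3 · 9/16 = 27/16.
Numerically: E[X] ≈ 1.69.

E[X] = 3 · (3/4)^{2} = 27/16 ≈ 1.69.


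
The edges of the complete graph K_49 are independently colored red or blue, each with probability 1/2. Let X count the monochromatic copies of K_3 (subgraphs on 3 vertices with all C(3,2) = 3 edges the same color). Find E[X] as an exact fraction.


Let X = Σ_S X_S over the C(49, 3) = 18424 subsets S of size 3, where X_S = 1 if the K_3 on S is monochromatic.
For a fixed S, the K_3 on S has C(3, 2) = 3 edges. P[all 3 edges red] = (1/2)^3, and likewise for blue, so P[monochromatic] = 2·(1/2)^3 = 2^{1 − 3} = 1/4.
By linearity of expectation: E[X] = C(49, 3) · 2^{1 − 3} = 18424 · 1/4 = 4606.
Numerically: E[X] ≈ 4606.000.

E[X] = C(49,3)·2^(1−C(3,2)) = 4606 ≈ 4606.000.


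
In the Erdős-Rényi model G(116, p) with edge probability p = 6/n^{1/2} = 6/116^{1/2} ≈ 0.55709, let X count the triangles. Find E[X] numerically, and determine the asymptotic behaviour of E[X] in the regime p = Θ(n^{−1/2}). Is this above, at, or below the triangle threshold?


Number of potential triangles: C(116, 3) = 253460.
Each occurs with probability p³ ≈ (0.55709)³ ≈ 1.7288876e-01.
By linearity: E[X] = C(116, 3)·p³ ≈ 253460 · 1.7288876e-01 ≈ 43820.38590.
Since α = 1/2 < 1, p = c/n^{1/2} ≫ 1/n is above the triangle threshold p ~ 1/n. Asymptotically E[X] ~ (c³/6)·n^{3(1−α)} = (6³/6)·n^{1.5} → ∞; triangles are abundant w.h.p.

E[X] ≈ 43820.38590; in regime p = Θ(1/n^{1/2}) E[X] diverges (above the triangle threshold p ~ 1/n).


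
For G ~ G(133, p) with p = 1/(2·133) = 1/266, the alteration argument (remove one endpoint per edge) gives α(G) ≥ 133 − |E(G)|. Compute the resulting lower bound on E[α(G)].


E[|E(G)|] = C(133, 2)·p = 8778 · (1/266) = 33.
E[α(G)] ≥ n − E[|E(G)|] = 133 − 33 = 100.
Numerically: ≈ 100.0000.
(This is only a lower bound; the true E[α(G)] may be larger.)

E[α(G)] ≥ 100 ≈ 100.0000.


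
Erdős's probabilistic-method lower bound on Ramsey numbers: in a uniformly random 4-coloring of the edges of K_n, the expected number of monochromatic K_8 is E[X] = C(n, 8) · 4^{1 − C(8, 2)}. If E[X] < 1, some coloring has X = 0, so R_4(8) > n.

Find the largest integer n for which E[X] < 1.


We need C(n, 8) · 4^{1 − 28} < 1, i.e. C(n, 8) < 4^{28 − 1} = 18014398509481984.
Check values of n near the boundary:
  n = 404: C(404, 8) = 16415071523485570; 16415071523485570 < 18014398509481984? YES
  n = 405: C(405, 8) = 16745853821188050; 16745853821188050 < 18014398509481984? YES
  n = 406: C(406, 8) = 17082453897995850; 17082453897995850 < 18014398509481984? YES
  n = 407: C(407, 8) = 17424959239309050; 17424959239309050 < 18014398509481984? YES
  n = 408: C(408, 8) = 17773458424095231; 17773458424095231 < 18014398509481984? YES
  n = 409: C(409, 8) = 18128041135797879; 18128041135797879 < 18014398509481984? NO
The largest n with C(n, 8) < 18014398509481984 is n = 408 (where E[X] = 17773458424095231/18014398509481984 ≈ 0.9866251). Hence R_4(8) > 408, i.e. R_4(8) ≥ 409.

Largest n = 408; hence R_4(8) > 408.


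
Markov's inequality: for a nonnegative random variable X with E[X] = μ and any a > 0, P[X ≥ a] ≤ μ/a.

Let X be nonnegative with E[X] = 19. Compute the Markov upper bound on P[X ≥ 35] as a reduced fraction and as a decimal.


μ = E[X] = 19, a = 35.
Markov: P[X ≥ 35] ≤ μ/a = (19)/35 = 19/35.
Numerically: ≈ 0.5429.
(Since a = 35 > μ = 19.0000, the bound 19/35 is < 1 and informative.)

P[X ≥ 35] ≤ 19/35 ≈ 0.5429.


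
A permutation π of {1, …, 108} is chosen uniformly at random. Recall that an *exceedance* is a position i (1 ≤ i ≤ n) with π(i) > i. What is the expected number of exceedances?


Write X = Σ_{i=1}^{108} X_i, where X_i = 1_{π(i) > i}.
For each fixed i, π(i) is uniform over {1, …, 108} (marginal of a uniform permutation), so P[π(i) > i] = (n − i)/n. Summing: Σ_{i=1}^{108} (n − i)/n = (0 + 1 + … + 107)/108 = 108(108 − 1)/(2·108) = (108 − 1)/2.
Hence E[X] = Σ_{i=1}^{108} (108 − i)/108 = 107/2 ≈ 53.5000.

E[X] = 107/2 = 53.5000.


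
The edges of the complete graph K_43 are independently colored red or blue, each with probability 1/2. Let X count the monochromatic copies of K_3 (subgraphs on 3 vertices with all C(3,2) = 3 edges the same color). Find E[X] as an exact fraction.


Let X = Σ_S X_S over the C(43, 3) = 12341 subsets S of size 3, where X_S = 1 if the K_3 on S is monochromatic.
For a fixed S, the K_3 on S has C(3, 2) = 3 edges. P[all 3 edges red] = (1/2)^3, and likewise for blue, so P[monochromatic] = 2·(1/2)^3 = 2^{1 − 3} = 1/4.
By linearity of expectation: E[X] = C(43, 3) · 2^{1 − 3} = 12341 · 1/4 = 12341/4.
Numerically: E[X] ≈ 3085.250000.

E[X] = C(43,3)·2^(1−C(3,2)) = 12341/4 ≈ 3085.250000.


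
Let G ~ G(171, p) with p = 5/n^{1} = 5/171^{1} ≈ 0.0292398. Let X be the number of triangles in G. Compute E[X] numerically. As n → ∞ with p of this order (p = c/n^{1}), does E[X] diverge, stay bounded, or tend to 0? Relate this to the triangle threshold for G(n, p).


Number of potential triangles: C(171, 3) = 818805.
Each occurs with probability p³ ≈ (0.0292398)³ ≈ 2.49989450e-05.
By linearity: E[X] = C(171, 3)·p³ ≈ 818805 · 2.49989450e-05 ≈ 20.469261.
Here α = 1, so p = 5/n is exactly at the triangle threshold p ~ 1/n. Asymptotically E[X] → c³/6 = 5³/6 = 125/6 ≈ 20.833333, a bounded constant. In this regime the triangle count is asymptotically Poisson(c³/6).

E[X] ≈ 20.469261; in regime p = Θ(1/n^{1}) E[X] stays bounded (at the triangle threshold p ~ 1/n).


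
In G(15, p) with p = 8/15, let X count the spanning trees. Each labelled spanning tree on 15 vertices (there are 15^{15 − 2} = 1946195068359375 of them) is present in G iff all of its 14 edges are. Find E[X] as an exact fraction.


K_15 has 15^{15 − 2} = 1946195068359375 labelled spanning trees.
For each such spanning tree H, let X_H = 1 if all 14 edges of H are present in G. Then P[X_H = 1] = p^{14} = (8/15)^{14} = 4398046511104/29192926025390625.
By linearity: E[X] = Σ_H E[X_H] = 1946195068359375 · p^{14} = 1946195068359375 · 4398046511104/29192926025390625 = 4398046511104/15.
Numerically: E[X] ≈ 2.932e+11.

E[X] = 1946195068359375 · (8/15)^{14} = 4398046511104/15 ≈ 2.932e+11.


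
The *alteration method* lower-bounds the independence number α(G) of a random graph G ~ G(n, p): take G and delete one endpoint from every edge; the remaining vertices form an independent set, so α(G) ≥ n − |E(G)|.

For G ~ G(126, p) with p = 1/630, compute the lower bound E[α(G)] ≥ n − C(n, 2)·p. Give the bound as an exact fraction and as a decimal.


E[|E(G)|] = C(126, 2)·p = 7875 · (1/630) = 25/2.
E[α(G)] ≥ n − E[|E(G)|] = 126 − 25/2 = 227/2.
Numerically: ≈ 113.500000.
(This is only a lower bound; the true E[α(G)] may be larger.)

E[α(G)] ≥ 227/2 ≈ 113.500000.


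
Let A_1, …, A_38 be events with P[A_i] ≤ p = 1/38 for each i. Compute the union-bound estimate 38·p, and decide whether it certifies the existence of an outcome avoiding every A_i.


Union bound: P[∪_{i=1}^{38} A_i] ≤ Σ_i P[A_i] ≤ 38·p = 38·(1/38) = 1.
Numerically: 1 ≈ 1.0000.
Is 1 < 1? NO.
Since the bound 1 is ≥ 1, the union bound is uninformative here; it does NOT by itself certify existence.

38·p = 1 ≈ 1.0000; existence NOT certified by the union bound.


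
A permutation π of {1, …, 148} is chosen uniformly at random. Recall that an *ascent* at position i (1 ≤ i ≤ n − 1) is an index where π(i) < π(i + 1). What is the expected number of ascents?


Write X = Σ X_I over i = 1, …, 147, with X_I the indicator of one ascent.
There are 147 indicators.
For each fixed i, the pair (π(i), π(i+1)) is a uniformly random ordered pair of distinct values from {1, …, 148}; by symmetry P[π(i) < π(i+1)] = 1/2.
By linearity: E[X] = 147 · (1/2) = (148 − 1) · (1/2) = 147/2 ≈ 73.500.

E[X] = 147/2 = 73.500.


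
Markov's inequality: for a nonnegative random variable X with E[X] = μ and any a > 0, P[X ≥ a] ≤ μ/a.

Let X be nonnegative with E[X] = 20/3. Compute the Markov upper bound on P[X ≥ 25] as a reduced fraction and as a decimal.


μ = E[X] = 20/3, a = 25.
Markov: P[X ≥ 25] ≤ μ/a = (20/3)/25 = 4/15.
Numerically: ≈ 0.26667.
(Since a = 25 > μ = 6.66667, the bound 4/15 is < 1 and informative.)

P[X ≥ 25] ≤ 4/15 ≈ 0.26667.


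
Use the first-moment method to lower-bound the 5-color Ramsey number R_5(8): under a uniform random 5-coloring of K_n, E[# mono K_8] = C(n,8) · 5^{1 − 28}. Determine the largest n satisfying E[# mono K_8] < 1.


We need C(n, 8) · 5^{1 − 28} < 1, i.e. C(n, 8) < 5^{28 − 1} = 7450580596923828125.
Check values of n near the boundary:
  n = 859: C(859, 8) = 7115855595170747139; 7115855595170747139 < 7450580596923828125? YES
  n = 860: C(860, 8) = 7182671140665308145; 7182671140665308145 < 7450580596923828125? YES
  n = 861: C(861, 8) = 7250034996615275865; 7250034996615275865 < 7450580596923828125? YES
  n = 862: C(862, 8) = 7317951015318931845; 7317951015318931845 < 7450580596923828125? YES
  n = 863: C(863, 8) = 7386423071602617757; 7386423071602617757 < 7450580596923828125? YES
  n = 864: C(864, 8) = 7455455062926006708; 7455455062926006708 < 7450580596923828125? NO
The largest n with C(n, 8) < 7450580596923828125 is n = 863 (where E[X] = 7386423071602617757/7450580596923828125 ≈ 0.9914). Hence R_5(8) > 863, i.e. R_5(8) ≥ 864.

Largest n = 863; hence R_5(8) > 863.


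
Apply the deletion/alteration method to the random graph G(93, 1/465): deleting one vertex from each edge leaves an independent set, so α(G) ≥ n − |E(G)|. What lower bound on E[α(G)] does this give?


E[|E(G)|] = C(93, 2)·p = 4278 · (1/465) = 46/5.
E[α(G)] ≥ n − E[|E(G)|] = 93 − 46/5 = 419/5.
Numerically: ≈ 83.8000.
(This is only a lower bound; the true E[α(G)] may be larger.)

E[α(G)] ≥ 419/5 ≈ 83.8000.


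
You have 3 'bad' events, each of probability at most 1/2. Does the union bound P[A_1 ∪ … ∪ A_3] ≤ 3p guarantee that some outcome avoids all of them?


Union bound: P[∪_{i=1}^{3} A_i] ≤ Σ_i P[A_i] ≤ 3·p = 3·(1/2) = 3/2.
Numerically: 3/2 ≈ 1.500000.
Is 3/2 < 1? NO.
Since the bound 3/2 is ≥ 1, the union bound is uninformative here; it does NOT by itself certify existence.

3·p = 3/2 ≈ 1.500000; existence NOT certified by the union bound.


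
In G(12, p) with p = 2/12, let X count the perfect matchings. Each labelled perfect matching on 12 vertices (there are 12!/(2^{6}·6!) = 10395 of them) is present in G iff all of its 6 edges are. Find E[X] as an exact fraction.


K_12 has 12!/(2^{6}·6!) = 10395 labelled perfect matchings.
For each such perfect matching H, let X_H = 1 if all 6 edges of H are present in G. Then P[X_H = 1] = p^{6} = (1/6)^{6} = 1/46656.
By linearity: E[X] = Σ_H E[X_H] = 10395 · p^{6} = 10395 · 1/46656 = 385/1728.
Numerically: E[X] ≈ 0.223.

E[X] = 10395 · (1/6)^{6} = 385/1728 ≈ 0.223.


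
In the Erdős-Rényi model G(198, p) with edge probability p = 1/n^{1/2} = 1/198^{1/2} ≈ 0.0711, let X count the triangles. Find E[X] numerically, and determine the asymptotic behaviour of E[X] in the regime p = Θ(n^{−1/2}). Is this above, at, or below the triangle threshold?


Number of potential triangles: C(198, 3) = 1274196.
Each occurs with probability p³ ≈ (0.0711)³ ≈ 3.58924e-04.
By linearity: E[X] = C(198, 3)·p³ ≈ 1274196 · 3.58924e-04 ≈ 457.339.
Since α = 1/2 < 1, p = c/n^{1/2} ≫ 1/n is above the triangle threshold p ~ 1/n. Asymptotically E[X] ~ (c³/6)·n^{3(1−α)} = (1³/6)·n^{1.5} → ∞; triangles are abundant w.h.p.

E[X] ≈ 457.339; in regime p = Θ(1/n^{1/2}) E[X] diverges (above the triangle threshold p ~ 1/n).


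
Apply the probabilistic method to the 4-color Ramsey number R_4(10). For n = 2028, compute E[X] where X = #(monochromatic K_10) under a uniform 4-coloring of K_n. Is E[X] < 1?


E[X] = C(2028, 10) · 4^{1 − 45} = 317149973285521499299300410 · 4^{−44} = 317149973285521499299300410/309485009821345068724781056.
As a reduced fraction: E[X] = 158574986642760749649650205/154742504910672534362390528 ≈ 1.0248.
Is E[X] < 1? NO.
Since E[X] ≥ 1, the first-moment bound is inconclusive at n = 2028; it does NOT by itself certify R_4(10) > 2028.

E[X] = 158574986642760749649650205/154742504910672534362390528 ≈ 1.0248; E[X] ≥ 1; first-moment method inconclusive here.


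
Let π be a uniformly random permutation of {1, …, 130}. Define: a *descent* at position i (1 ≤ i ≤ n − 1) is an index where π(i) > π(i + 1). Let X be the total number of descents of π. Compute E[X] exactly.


Write X = Σ X_I over i = 1, …, 129, with X_I the indicator of one descent.
There are 129 indicators.
For each fixed i, the pair (π(i), π(i+1)) is a uniformly random ordered pair of distinct values from {1, …, 130}; by symmetry P[π(i) > π(i+1)] = 1/2.
By linearity: E[X] = 129 · (1/2) = (130 − 1) · (1/2) = 129/2 ≈ 64.500.

E[X] = 129/2 = 64.500.


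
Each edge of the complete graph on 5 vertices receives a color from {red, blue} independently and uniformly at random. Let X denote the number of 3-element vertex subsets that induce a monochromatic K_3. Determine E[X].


Let X = Σ_S X_S over the C(5, 3) = 10 subsets S of size 3, where X_S = 1 if the K_3 on S is monochromatic.
For a fixed S, the K_3 on S has C(3, 2) = 3 edges. P[all 3 edges red] = (1/2)^3, and likewise for blue, so P[monochromatic] = 2·(1/2)^3 = 2^{1 − 3} = 1/4.
By linearity of expectation: E[X] = C(5, 3) · 2^{1 − 3} = 10 · 1/4 = 5/2.
Numerically: E[X] ≈ 2.500.

E[X] = C(5,3)·2^(1−C(3,2)) = 5/2 ≈ 2.500.


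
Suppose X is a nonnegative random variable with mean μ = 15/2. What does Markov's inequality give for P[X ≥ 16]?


μ = E[X] = 15/2, a = 16.
Markov: P[X ≥ 16] ≤ μ/a = (15/2)/16 = 15/32.
Numerically: ≈ 0.46875.
(Since a = 16 > μ = 7.50000, the bound 15/32 is < 1 and informative.)

P[X ≥ 16] ≤ 15/32 ≈ 0.46875.


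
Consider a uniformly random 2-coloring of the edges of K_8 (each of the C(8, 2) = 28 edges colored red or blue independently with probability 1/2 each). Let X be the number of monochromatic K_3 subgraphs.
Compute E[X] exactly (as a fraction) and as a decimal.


Let X = Σ_S X_S over the C(8, 3) = 56 subsets S of size 3, where X_S = 1 if the K_3 on S is monochromatic.
For a fixed S, the K_3 on S has C(3, 2) = 3 edges. P[all 3 edges red] = (1/2)^3, and likewise for blue, so P[monochromatic] = 2·(1/2)^3 = 2^{1 − 3} = 1/4.
Summing: E[X] = C(8, 3) · 2^{1 − 3} = 56 · 1/4 = 14.
Numerically: E[X] ≈ 14.000000.

E[X] = C(8,3)·2^(1−C(3,2)) = 14 ≈ 14.000000.


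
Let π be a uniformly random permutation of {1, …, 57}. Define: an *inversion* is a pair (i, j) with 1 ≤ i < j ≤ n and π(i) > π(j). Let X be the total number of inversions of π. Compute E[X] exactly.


Write X = Σ X_I over the C(57, 2) = 1596 pairs i < j, with X_I the indicator of one inversion.
There are 1596 indicators.
For each fixed pair i < j, the values π(i) and π(j) are two distinct elements of {1, …, 57} in uniformly random order; by symmetry P[π(i) > π(j)] = 1/2.
By linearity: E[X] = 1596 · (1/2) = C(57, 2) · (1/2) = 1596/2 = 798 ≈ 798.0000.

E[X] = 798 = 798.0000.


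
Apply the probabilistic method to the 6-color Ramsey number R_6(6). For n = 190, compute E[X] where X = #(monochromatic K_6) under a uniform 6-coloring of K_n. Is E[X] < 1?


E[X] = C(190, 6) · 6^{1 − 15} = 60334683255 · 6^{−14} = 60334683255/78364164096.
As a reduced fraction: E[X] = 6703853695/8707129344 ≈ 0.770.
Is E[X] < 1? YES.
Since E[X] < 1, there exists a 6-coloring of K_{190} with no monochromatic K_6; hence R_6(6) > 190.

E[X] = 6703853695/8707129344 ≈ 0.770; E[X] < 1, so R_6(6) > 190.


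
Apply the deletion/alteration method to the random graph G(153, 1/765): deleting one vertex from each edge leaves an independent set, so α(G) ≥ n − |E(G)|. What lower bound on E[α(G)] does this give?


E[|E(G)|] = C(153, 2)·p = 11628 · (1/765) = 76/5.
E[α(G)] ≥ n − E[|E(G)|] = 153 − 76/5 = 689/5.
Numerically: ≈ 137.800.
(This is only a lower bound; the true E[α(G)] may be larger.)

E[α(G)] ≥ 689/5 ≈ 137.800.


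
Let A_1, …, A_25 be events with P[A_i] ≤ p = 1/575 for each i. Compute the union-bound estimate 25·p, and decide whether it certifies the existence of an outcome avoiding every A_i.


Union bound: P[∪_{i=1}^{25} A_i] ≤ Σ_i P[A_i] ≤ 25·p = 25·(1/575) = 1/23.
Numerically: 1/23 ≈ 0.04348.
Is 1/23 < 1? YES.
Since P[∪ A_i] ≤ 1/23 < 1, the complement has P[∩ A_i^c] ≥ 1 − 1/23 = 22/23 > 0, so some outcome avoids every A_i.

25·p = 1/23 ≈ 0.04348; existence CERTIFIED by the union bound.


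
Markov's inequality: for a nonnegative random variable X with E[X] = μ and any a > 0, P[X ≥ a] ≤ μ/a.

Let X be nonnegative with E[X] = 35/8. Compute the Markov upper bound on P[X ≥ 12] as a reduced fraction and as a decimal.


μ = E[X] = 35/8, a = 12.
Markov: P[X ≥ 12] ≤ μ/a = (35/8)/12 = 35/96.
Numerically: ≈ 0.3646.
(Since a = 12 > μ = 4.3750, the bound 35/96 is < 1 and informative.)

P[X ≥ 12] ≤ 35/96 ≈ 0.3646.


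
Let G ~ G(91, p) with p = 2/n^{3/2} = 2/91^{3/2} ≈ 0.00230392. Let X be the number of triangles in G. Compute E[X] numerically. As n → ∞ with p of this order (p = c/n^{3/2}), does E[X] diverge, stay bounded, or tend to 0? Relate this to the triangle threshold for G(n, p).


Number of potential triangles: C(91, 3) = 121485.
Each occurs with probability p³ ≈ (0.00230392)³ ≈ 1.22293598e-08.
By linearity: E[X] = C(91, 3)·p³ ≈ 121485 · 1.22293598e-08 ≈ 0.001486.
Since α = 3/2 > 1, p = c/n^{3/2} = o(1/n) is below the triangle threshold p ~ 1/n. Asymptotically E[X] ~ (c³/6)·n^{3(1−α)} = (2³/6)·n^{-1.5} → 0, so by Markov's inequality G has no triangles w.h.p.

E[X] ≈ 0.001486; in regime p = Θ(1/n^{3/2}) E[X] tends to 0 (below the triangle threshold p ~ 1/n).


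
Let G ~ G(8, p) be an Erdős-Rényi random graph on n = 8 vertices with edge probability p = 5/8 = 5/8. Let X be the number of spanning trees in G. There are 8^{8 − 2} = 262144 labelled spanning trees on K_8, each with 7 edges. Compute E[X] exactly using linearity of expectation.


K_8 has 8^{8 − 2} = 262144 labelled spanning trees.
For each such spanning tree H, let X_H = 1 if all 7 edges of H are present in G. Then P[X_H = 1] = p^{7} = (5/8)^{7} = 78125/2097152.
Summing the indicators: E[X] = Σ_H E[X_H] = 262144 · p^{7} = 262144 · 78125/2097152 = 78125/8.
Numerically: E[X] ≈ 9765.62.

E[X] = 262144 · (5/8)^{7} = 78125/8 ≈ 9765.62.


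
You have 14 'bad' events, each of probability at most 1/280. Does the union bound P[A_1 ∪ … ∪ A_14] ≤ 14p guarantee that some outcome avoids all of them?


Union bound: P[∪_{i=1}^{14} A_i] ≤ Σ_i P[A_i] ≤ 14·p = 14·(1/280) = 1/20.
Numerically: 1/20 ≈ 0.050000.
Is 1/20 < 1? YES.
Since P[∪ A_i] ≤ 1/20 < 1, the complement has P[∩ A_i^c] ≥ 1 − 1/20 = 19/20 > 0, so some outcome avoids every A_i.

14·p = 1/20 ≈ 0.050000; existence CERTIFIED by the union bound.


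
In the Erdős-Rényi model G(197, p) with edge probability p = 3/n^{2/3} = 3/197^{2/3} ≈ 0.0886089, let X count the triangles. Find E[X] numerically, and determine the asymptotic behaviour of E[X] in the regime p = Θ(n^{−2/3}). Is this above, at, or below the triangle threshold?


Number of potential triangles: C(197, 3) = 1254890.
Each occurs with probability p³ ≈ (0.0886089)³ ≈ 6.95714911e-04.
By linearity: E[X] = C(197, 3)·p³ ≈ 1254890 · 6.95714911e-04 ≈ 873.045685.
Since α = 2/3 < 1, p = c/n^{2/3} ≫ 1/n is above the triangle threshold p ~ 1/n. Asymptotically E[X] ~ (c³/6)·n^{3(1−α)} = (3³/6)·n^{1} → ∞; triangles are abundant w.h.p.

E[X] ≈ 873.045685; in regime p = Θ(1/n^{2/3}) E[X] diverges (above the triangle threshold p ~ 1/n).


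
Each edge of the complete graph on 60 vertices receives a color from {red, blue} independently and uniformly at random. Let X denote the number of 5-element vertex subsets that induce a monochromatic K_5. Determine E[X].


Let X = Σ_S X_S over the C(60, 5) = 5461512 subsets S of size 5, where X_S = 1 if the K_5 on S is monochromatic.
For a fixed S, the K_5 on S has C(5, 2) = 10 edges. P[all 10 edges red] = (1/2)^10, and likewise for blue, so P[monochromatic] = 2·(1/2)^10 = 2^{1 − 10} = 1/512.
By linearity: E[X] = C(60, 5) · 2^{1 − 10} = 5461512 · 1/512 = 682689/64.
Numerically: E[X] ≈ 10667.0156.

E[X] = C(60,5)·2^(1−C(5,2)) = 682689/64 ≈ 10667.0156.


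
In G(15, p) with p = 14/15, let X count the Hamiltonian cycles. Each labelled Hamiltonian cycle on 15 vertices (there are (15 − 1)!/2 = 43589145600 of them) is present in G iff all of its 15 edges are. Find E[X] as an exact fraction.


K_15 has (15 − 1)!/2 = 43589145600 labelled Hamiltonian cycles.
For each such Hamiltonian cycle H, let X_H = 1 if all 15 edges of H are present in G. Then P[X_H = 1] = p^{15} = (14/15)^{15} = 155568095557812224/437893890380859375.
By linearity of expectation: E[X] = Σ_H E[X_H] = 43589145600 · p^{15} = 43589145600 · 155568095557812224/437893890380859375 = 1116227221067356419653632/72081298828125.
Numerically: E[X] ≈ 1.55e+10.

E[X] = 43589145600 · (14/15)^{15} = 1116227221067356419653632/72081298828125 ≈ 1.55e+10.


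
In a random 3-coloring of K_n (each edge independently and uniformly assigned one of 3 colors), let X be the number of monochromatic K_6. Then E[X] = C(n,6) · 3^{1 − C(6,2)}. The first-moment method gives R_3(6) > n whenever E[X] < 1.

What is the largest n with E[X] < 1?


We need C(n, 6) · 3^{1 − 15} < 1, i.e. C(n, 6) < 3^{15 − 1} = 4782969.
Check values of n near the boundary:
  n = 36: C(36, 6) = 1947792; 1947792 < 4782969? YES
  n = 37: C(37, 6) = 2324784; 2324784 < 4782969? YES
  n = 38: C(38, 6) = 2760681; 2760681 < 4782969? YES
  n = 39: C(39, 6) = 3262623; 3262623 < 4782969? YES
  n = 40: C(40, 6) = 3838380; 3838380 < 4782969? YES
  n = 41: C(41, 6) = 4496388; 4496388 < 4782969? YES
  n = 42: C(42, 6) = 5245786; 5245786 < 4782969? NO
  n = 43: C(43, 6) = 6096454; 6096454 < 4782969? NO
  n = 44: C(44, 6) = 7059052; 7059052 < 4782969? NO
The largest n with C(n, 6) < 4782969 is n = 41 (where E[X] = 1498796/1594323 ≈ 0.94008). Hence R_3(6) > 41, i.e. R_3(6) ≥ 42.

Largest n = 41; hence R_3(6) > 41.


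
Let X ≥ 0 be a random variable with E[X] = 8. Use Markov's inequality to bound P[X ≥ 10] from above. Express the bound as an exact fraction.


μ = E[X] = 8, a = 10.
Markov: P[X ≥ 10] ≤ μ/a = (8)/10 = 4/5.
Numerically: ≈ 0.800.
(Since a = 10 > μ = 8.000, the bound 4/5 is < 1 and informative.)

P[X ≥ 10] ≤ 4/5 ≈ 0.800.


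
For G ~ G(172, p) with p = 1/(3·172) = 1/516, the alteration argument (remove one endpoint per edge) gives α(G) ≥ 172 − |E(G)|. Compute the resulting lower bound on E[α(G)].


E[|E(G)|] = C(172, 2)·p = 14706 · (1/516) = 57/2.
E[α(G)] ≥ n − E[|E(G)|] = 172 − 57/2 = 287/2.
Numerically: ≈ 143.50000.
(This is only a lower bound; the true E[α(G)] may be larger.)

E[α(G)] ≥ 287/2 ≈ 143.50000.


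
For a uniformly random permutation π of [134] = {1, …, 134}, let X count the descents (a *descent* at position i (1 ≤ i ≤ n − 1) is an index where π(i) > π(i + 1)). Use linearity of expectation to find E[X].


Write X = Σ X_I over i = 1, …, 133, with X_I the indicator of one descent.
There are 133 indicators.
For each fixed i, the pair (π(i), π(i+1)) is a uniformly random ordered pair of distinct values from {1, …, 134}; by symmetry P[π(i) > π(i+1)] = 1/2.
By linearity: E[X] = 133 · (1/2) = (134 − 1) · (1/2) = 133/2 ≈ 66.500000.

E[X] = 133/2 = 66.500000.


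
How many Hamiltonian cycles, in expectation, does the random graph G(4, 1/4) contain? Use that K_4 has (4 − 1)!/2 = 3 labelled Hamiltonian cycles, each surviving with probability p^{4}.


K_4 has (4 − 1)!/2 = 3 labelled Hamiltonian cycles.
For each such Hamiltonian cycle H, let X_H = 1 if all 4 edges of H are present in G. Then P[X_H = 1] = p^{4} = (1/4)^{4} = 1/256.
By linearity of expectation: E[X] = Σ_H E[X_H] = 3 · p^{4} = 3 · 1/256 = 3/256.
Numerically: E[X] ≈ 0.01172.

E[X] = 3 · (1/4)^{4} = 3/256 ≈ 0.01172.


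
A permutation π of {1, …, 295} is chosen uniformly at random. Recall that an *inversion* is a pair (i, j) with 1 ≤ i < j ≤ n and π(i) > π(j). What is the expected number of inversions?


Write X = Σ X_I over the C(295, 2) = 43365 pairs i < j, with X_I the indicator of one inversion.
There are 43365 indicators.
For each fixed pair i < j, the values π(i) and π(j) are two distinct elements of {1, …, 295} in uniformly random order; by symmetry P[π(i) > π(j)] = 1/2.
By linearity: E[X] = 43365 · (1/2) = C(295, 2) · (1/2) = 43365/2 = 43365/2 ≈ 21682.5000.

E[X] = 43365/2 = 21682.5000.


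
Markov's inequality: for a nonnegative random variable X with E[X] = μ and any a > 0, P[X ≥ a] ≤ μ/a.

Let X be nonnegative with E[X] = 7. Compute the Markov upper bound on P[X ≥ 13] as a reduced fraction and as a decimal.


μ = E[X] = 7, a = 13.
Markov: P[X ≥ 13] ≤ μ/a = (7)/13 = 7/13.
Numerically: ≈ 0.538.
(Since a = 13 > μ = 7.000, the bound 7/13 is < 1 and informative.)

P[X ≥ 13] ≤ 7/13 ≈ 0.538.


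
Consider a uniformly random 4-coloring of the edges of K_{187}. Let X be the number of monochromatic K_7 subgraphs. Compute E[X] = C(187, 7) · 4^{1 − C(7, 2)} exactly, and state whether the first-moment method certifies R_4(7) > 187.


E[X] = C(187, 7) · 4^{1 − 21} = 1416167483302 · 4^{−20} = 1416167483302/1099511627776.
As a reduced fraction: E[X] = 708083741651/549755813888 ≈ 1.2879968.
Is E[X] < 1? NO.
Since E[X] ≥ 1, the first-moment bound is inconclusive at n = 187; it does NOT by itself certify R_4(7) > 187.

E[X] = 708083741651/549755813888 ≈ 1.2879968; E[X] ≥ 1; first-moment method inconclusive here.


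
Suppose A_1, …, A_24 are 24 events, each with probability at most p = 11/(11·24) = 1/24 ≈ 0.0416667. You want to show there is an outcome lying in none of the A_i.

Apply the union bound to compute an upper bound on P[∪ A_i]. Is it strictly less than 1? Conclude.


Union bound: P[∪_{i=1}^{24} A_i] ≤ Σ_i P[A_i] ≤ 24·p = 24·(1/24) = 1.
Numerically: 1 ≈ 1.0000000.
Is 1 < 1? NO.
Since the bound 1 is ≥ 1, the union bound is uninformative here; it does NOT by itself certify existence.

24·p = 1 ≈ 1.0000000; existence NOT certified by the union bound.


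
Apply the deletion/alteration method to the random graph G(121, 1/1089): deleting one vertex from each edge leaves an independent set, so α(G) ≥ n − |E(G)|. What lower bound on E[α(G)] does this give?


E[|E(G)|] = C(121, 2)·p = 7260 · (1/1089) = 20/3.
E[α(G)] ≥ n − E[|E(G)|] = 121 − 20/3 = 343/3.
Numerically: ≈ 114.3333.
(This is only a lower bound; the true E[α(G)] may be larger.)

E[α(G)] ≥ 343/3 ≈ 114.3333.


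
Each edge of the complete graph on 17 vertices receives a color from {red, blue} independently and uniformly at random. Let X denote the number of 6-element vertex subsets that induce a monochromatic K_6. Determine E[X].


Let X = Σ_S X_S over the C(17, 6) = 12376 subsets S of size 6, where X_S = 1 if the K_6 on S is monochromatic.
For a fixed S, the K_6 on S has C(6, 2) = 15 edges. P[all 15 edges red] = (1/2)^15, and likewise for blue, so P[monochromatic] = 2·(1/2)^15 = 2^{1 − 15} = 1/16384.
By linearity: E[X] = C(17, 6) · 2^{1 − 15} = 12376 · 1/16384 = 1547/2048.
Numerically: E[X] ≈ 0.755.

E[X] = C(17,6)·2^(1−C(6,2)) = 1547/2048 ≈ 0.755.


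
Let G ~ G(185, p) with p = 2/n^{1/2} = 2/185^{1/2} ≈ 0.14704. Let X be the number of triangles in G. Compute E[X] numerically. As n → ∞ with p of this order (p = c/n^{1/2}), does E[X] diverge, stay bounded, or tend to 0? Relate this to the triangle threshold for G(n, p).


Number of potential triangles: C(185, 3) = 1038220.
Each occurs with probability p³ ≈ (0.14704)³ ≈ 3.1793065e-03.
By linearity: E[X] = C(185, 3)·p³ ≈ 1038220 · 3.1793065e-03 ≈ 3300.81957.
Since α = 1/2 < 1, p = c/n^{1/2} ≫ 1/n is above the triangle threshold p ~ 1/n. Asymptotically E[X] ~ (c³/6)·n^{3(1−α)} = (2³/6)·n^{1.5} → ∞; triangles are abundant w.h.p.

E[X] ≈ 3300.81957; in regime p = Θ(1/n^{1/2}) E[X] diverges (above the triangle threshold p ~ 1/n).


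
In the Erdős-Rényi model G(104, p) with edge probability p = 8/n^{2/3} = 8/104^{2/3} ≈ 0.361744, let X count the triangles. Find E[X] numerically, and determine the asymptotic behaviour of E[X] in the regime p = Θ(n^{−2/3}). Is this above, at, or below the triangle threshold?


Number of potential triangles: C(104, 3) = 182104.
Each occurs with probability p³ ≈ (0.361744)³ ≈ 4.73372781e-02.
By linearity: E[X] = C(104, 3)·p³ ≈ 182104 · 4.73372781e-02 ≈ 8620.307692.
Since α = 2/3 < 1, p = c/n^{2/3} ≫ 1/n is above the triangle threshold p ~ 1/n. Asymptotically E[X] ~ (c³/6)·n^{3(1−α)} = (8³/6)·n^{1} → ∞; triangles are abundant w.h.p.

E[X] ≈ 8620.307692; in regime p = Θ(1/n^{2/3}) E[X] diverges (above the triangle threshold p ~ 1/n).


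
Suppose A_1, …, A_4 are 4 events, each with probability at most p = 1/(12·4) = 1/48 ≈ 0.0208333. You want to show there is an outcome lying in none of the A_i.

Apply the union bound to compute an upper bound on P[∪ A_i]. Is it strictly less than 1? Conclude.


Union bound: P[∪_{i=1}^{4} A_i] ≤ Σ_i P[A_i] ≤ 4·p = 4·(1/48) = 1/12.
Numerically: 1/12 ≈ 0.0833333.
Is 1/12 < 1? YES.
Since P[∪ A_i] ≤ 1/12 < 1, the complement has P[∩ A_i^c] ≥ 1 − 1/12 = 11/12 > 0, so some outcome avoids every A_i.

4·p = 1/12 ≈ 0.0833333; existence CERTIFIED by the union bound.


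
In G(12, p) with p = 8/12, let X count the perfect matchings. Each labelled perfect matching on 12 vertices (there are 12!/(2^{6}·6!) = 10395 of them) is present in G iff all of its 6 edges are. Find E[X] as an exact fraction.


K_12 has 12!/(2^{6}·6!) = 10395 labelled perfect matchings.
For each such perfect matching H, let X_H = 1 if all 6 edges of H are present in G. Then P[X_H = 1] = p^{6} = (2/3)^{6} = 64/729.
By linearity of expectation: E[X] = Σ_H E[X_H] = 10395 · p^{6} = 10395 · 64/729 = 24640/27.
Numerically: E[X] ≈ 912.6.

E[X] = 10395 · (2/3)^{6} = 24640/27 ≈ 912.6.


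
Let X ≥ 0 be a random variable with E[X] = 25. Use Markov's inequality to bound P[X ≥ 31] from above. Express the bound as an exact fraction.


μ = E[X] = 25, a = 31.
Markov: P[X ≥ 31] ≤ μ/a = (25)/31 = 25/31.
Numerically: ≈ 0.8065.
(Since a = 31 > μ = 25.0000, the bound 25/31 is < 1 and informative.)

P[X ≥ 31] ≤ 25/31 ≈ 0.8065.


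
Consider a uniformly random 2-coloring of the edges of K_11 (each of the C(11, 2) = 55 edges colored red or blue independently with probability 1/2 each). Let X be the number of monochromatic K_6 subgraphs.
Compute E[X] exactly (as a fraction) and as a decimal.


Let X = Σ_S X_S over the C(11, 6) = 462 subsets S of size 6, where X_S = 1 if the K_6 on S is monochromatic.
For a fixed S, the K_6 on S has C(6, 2) = 15 edges. P[all 15 edges red] = (1/2)^15, and likewise for blue, so P[monochromatic] = 2·(1/2)^15 = 2^{1 − 15} = 1/16384.
By linearity: E[X] = C(11, 6) · 2^{1 − 15} = 462 · 1/16384 = 231/8192.
Numerically: E[X] ≈ 0.0282.

E[X] = C(11,6)·2^(1−C(6,2)) = 231/8192 ≈ 0.0282.


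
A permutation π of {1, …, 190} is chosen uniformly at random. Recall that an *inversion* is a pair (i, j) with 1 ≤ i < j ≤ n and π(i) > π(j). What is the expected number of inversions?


Write X = Σ X_I over the C(190, 2) = 17955 pairs i < j, with X_I the indicator of one inversion.
There are 17955 indicators.
For each fixed pair i < j, the values π(i) and π(j) are two distinct elements of {1, …, 190} in uniformly random order; by symmetry P[π(i) > π(j)] = 1/2.
By linearity: E[X] = 17955 · (1/2) = C(190, 2) · (1/2) = 17955/2 = 17955/2 ≈ 8977.500.

E[X] = 17955/2 = 8977.500.


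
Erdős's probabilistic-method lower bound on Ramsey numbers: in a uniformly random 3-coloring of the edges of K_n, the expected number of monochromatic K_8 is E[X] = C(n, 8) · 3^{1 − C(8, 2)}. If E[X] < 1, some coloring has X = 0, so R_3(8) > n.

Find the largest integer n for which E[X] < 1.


We need C(n, 8) · 3^{1 − 28} < 1, i.e. C(n, 8) < 3^{28 − 1} = 7625597484987.
Check values of n near the boundary:
  n = 155: C(155, 8) = 6876747915675; 6876747915675 < 7625597484987? YES
  n = 156: C(156, 8) = 7248464019225; 7248464019225 < 7625597484987? YES
  n = 157: C(157, 8) = 7637643295425; 7637643295425 < 7625597484987? NO
  n = 158: C(158, 8) = 8044984271181; 8044984271181 < 7625597484987? NO
The largest n with C(n, 8) < 7625597484987 is n = 156 (where E[X] = 805384891025/847288609443 ≈ 0.950544). Hence R_3(8) > 156, i.e. R_3(8) ≥ 157.

Largest n = 156; hence R_3(8) > 156.


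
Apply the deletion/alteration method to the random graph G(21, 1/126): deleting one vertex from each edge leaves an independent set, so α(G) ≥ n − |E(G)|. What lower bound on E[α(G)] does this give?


E[|E(G)|] = C(21, 2)·p = 210 · (1/126) = 5/3.
E[α(G)] ≥ n − E[|E(G)|] = 21 − 5/3 = 58/3.
Numerically: ≈ 19.33333.
(This is only a lower bound; the true E[α(G)] may be larger.)

E[α(G)] ≥ 58/3 ≈ 19.33333.


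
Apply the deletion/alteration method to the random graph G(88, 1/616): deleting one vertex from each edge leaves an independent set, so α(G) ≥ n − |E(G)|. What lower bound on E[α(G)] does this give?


E[|E(G)|] = C(88, 2)·p = 3828 · (1/616) = 87/14.
E[α(G)] ≥ n − E[|E(G)|] = 88 − 87/14 = 1145/14.
Numerically: ≈ 81.78571.
(This is only a lower bound; the true E[α(G)] may be larger.)

E[α(G)] ≥ 1145/14 ≈ 81.78571.


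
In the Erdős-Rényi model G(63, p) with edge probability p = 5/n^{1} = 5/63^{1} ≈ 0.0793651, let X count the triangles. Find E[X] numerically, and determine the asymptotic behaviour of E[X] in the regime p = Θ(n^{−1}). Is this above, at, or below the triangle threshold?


Number of potential triangles: C(63, 3) = 39711.
Each occurs with probability p³ ≈ (0.0793651)³ ≈ 4.99906018e-04.
By linearity: E[X] = C(63, 3)·p³ ≈ 39711 · 4.99906018e-04 ≈ 19.851768.
Here α = 1, so p = 5/n is exactly at the triangle threshold p ~ 1/n. Asymptotically E[X] → c³/6 = 5³/6 = 125/6 ≈ 20.833333, a bounded constant. In this regime the triangle count is asymptotically Poisson(c³/6).

E[X] ≈ 19.851768; in regime p = Θ(1/n^{1}) E[X] stays bounded (at the triangle threshold p ~ 1/n).


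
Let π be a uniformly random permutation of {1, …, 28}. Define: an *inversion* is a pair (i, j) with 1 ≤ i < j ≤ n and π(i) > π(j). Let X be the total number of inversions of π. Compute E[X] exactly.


Write X = Σ X_I over the C(28, 2) = 378 pairs i < j, with X_I the indicator of one inversion.
There are 378 indicators.
For each fixed pair i < j, the values π(i) and π(j) are two distinct elements of {1, …, 28} in uniformly random order; by symmetry P[π(i) > π(j)] = 1/2.
By linearity: E[X] = 378 · (1/2) = C(28, 2) · (1/2) = 378/2 = 189 ≈ 189.0000.

E[X] = 189 = 189.0000.


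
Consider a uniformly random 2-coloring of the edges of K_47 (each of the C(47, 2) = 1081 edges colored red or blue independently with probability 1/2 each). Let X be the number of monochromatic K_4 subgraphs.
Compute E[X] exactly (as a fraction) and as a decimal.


Let X = Σ_S X_S over the C(47, 4) = 178365 subsets S of size 4, where X_S = 1 if the K_4 on S is monochromatic.
For a fixed S, the K_4 on S has C(4, 2) = 6 edges. P[all 6 edges red] = (1/2)^6, and likewise for blue, so P[monochromatic] = 2·(1/2)^6 = 2^{1 − 6} = 1/32.
Summing: E[X] = C(47, 4) · 2^{1 − 6} = 178365 · 1/32 = 178365/32.
Numerically: E[X] ≈ 5573.90625.

E[X] = C(47,4)·2^(1−C(4,2)) = 178365/32 ≈ 5573.90625.


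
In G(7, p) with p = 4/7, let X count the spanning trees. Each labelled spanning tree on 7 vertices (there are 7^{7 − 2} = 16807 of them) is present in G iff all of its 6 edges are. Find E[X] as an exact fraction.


K_7 has 7^{7 − 2} = 16807 labelled spanning trees.
For each such spanning tree H, let X_H = 1 if all 6 edges of H are present in G. Then P[X_H = 1] = p^{6} = (4/7)^{6} = 4096/117649.
By linearity of expectation: E[X] = Σ_H E[X_H] = 16807 · p^{6} = 16807 · 4096/117649 = 4096/7.
Numerically: E[X] ≈ 585.14.

E[X] = 16807 · (4/7)^{6} = 4096/7 ≈ 585.14.


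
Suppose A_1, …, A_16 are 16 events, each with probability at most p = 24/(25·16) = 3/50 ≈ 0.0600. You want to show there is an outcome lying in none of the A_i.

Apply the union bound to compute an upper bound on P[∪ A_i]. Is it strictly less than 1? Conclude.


Union bound: P[∪_{i=1}^{16} A_i] ≤ Σ_i P[A_i] ≤ 16·p = 16·(3/50) = 24/25.
Numerically: 24/25 ≈ 0.9600.
Is 24/25 < 1? YES.
Since P[∪ A_i] ≤ 24/25 < 1, the complement has P[∩ A_i^c] ≥ 1 − 24/25 = 1/25 > 0, so some outcome avoids every A_i.

16·p = 24/25 ≈ 0.9600; existence CERTIFIED by the union bound.
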